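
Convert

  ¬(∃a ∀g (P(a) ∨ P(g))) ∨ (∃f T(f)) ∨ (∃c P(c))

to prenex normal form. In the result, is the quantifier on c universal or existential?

existential

Move each ¬ inward, flipping quantifiers it crosses:
  (∀a ∃g (¬P(a) ∧ ¬P(g))) ∨ (∃f T(f)) ∨ (∃c P(c))
All bound variables are already distinct, so no renaming is needed.
Finally move all quantifiers to the prefix:
  ∀a ∃g ∃f ∃c (¬P(a) ∧ ¬P(g) ∨ T(f) ∨ P(c))
The quantifier ∃c sits under an even number of negations, so it remains existential.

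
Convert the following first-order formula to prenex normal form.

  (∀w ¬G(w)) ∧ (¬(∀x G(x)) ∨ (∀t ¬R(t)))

Move each ¬ inward, flipping quantifiers it crosses:
  (∀w ¬G(w)) ∧ ((∃x ¬G(x)) ∨ (∀t ¬R(t)))
All bound variables are already distinct, so no renaming is needed.
Pull the quantifiers to the front (each side's bound variable is not free in the other side):
  ∀w ∃x ∀t (¬G(w) ∧ (¬G(x) ∨ ¬R(t)))

∀w ∃x ∀t (¬G(w) ∧ (¬G(x) ∨ ¬R(t)))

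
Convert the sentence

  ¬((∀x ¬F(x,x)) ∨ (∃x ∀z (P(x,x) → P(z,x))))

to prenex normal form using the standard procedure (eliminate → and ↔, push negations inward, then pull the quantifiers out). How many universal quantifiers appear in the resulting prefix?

1

Eliminate → and ↔ using ¬ and ∨.
  ¬((∀x ¬F(x,x)) ∨ (∃x ∀z (¬P(x,x) ∨ P(z,x))))
Push ¬ through the quantifiers and connectives to reach negation normal form:
  (∃x F(x,x)) ∧ (∀x ∃z (P(x,x) ∧ ¬P(z,x)))
Standardize variables apart so no two quantifiers bind the same name: x↦q.
  (∃x F(x,x)) ∧ (∀q ∃z (P(q,q) ∧ ¬P(z,q)))
Finally move all quantifiers to the prefix:
  ∃x ∀q ∃z (F(x,x) ∧ P(q,q) ∧ ¬P(z,q))
The prefix is ∃x ∀q ∃z: 1 universal, 2 existential.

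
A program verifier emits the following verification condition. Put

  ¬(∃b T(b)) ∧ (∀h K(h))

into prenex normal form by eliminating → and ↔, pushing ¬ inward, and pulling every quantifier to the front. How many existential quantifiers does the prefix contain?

0

Move each ¬ inward, flipping quantifiers it crosses:
  (∀b ¬T(b)) ∧ (∀h K(h))
All bound variables are already distinct, so no renaming is needed.
Finally move all quantifiers to the prefix:
  ∀b ∀h (¬T(b) ∧ K(h))
The prefix is ∀b ∀h: 2 universal, 0 existential.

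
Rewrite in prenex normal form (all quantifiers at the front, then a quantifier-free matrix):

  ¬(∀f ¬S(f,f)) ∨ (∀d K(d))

∃f ∀d (S(f,f) ∨ K(d))

Push ¬ through the quantifiers and connectives to reach negation normal form:
  (∃f S(f,f)) ∨ (∀d K(d))
All bound variables are already distinct, so no renaming is needed.
Pull the quantifiers to the front (each side's bound variable is not free in the other side):
  ∃f ∀d (S(f,f) ∨ K(d))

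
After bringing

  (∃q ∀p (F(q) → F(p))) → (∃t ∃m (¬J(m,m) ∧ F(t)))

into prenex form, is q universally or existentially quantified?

universal

Eliminate → and ↔ using ¬ and ∨.
  ¬(∃q ∀p (¬F(q) ∨ F(p))) ∨ (∃t ∃m (¬J(m,m) ∧ F(t)))
Drive negations inward (¬∀x A ≡ ∃x ¬A, ¬∃x A ≡ ∀x ¬A, De Morgan for ∧/∨):
  (∀q ∃p (F(q) ∧ ¬F(p))) ∨ (∃t ∃m (¬J(m,m) ∧ F(t)))
Pull the quantifiers to the front (each side's bound variable is not free in the other side):
  ∀q ∃p ∃t ∃m (F(q) ∧ ¬F(p) ∨ ¬J(m,m) ∧ F(t))
The quantifier ∃q sits under an odd number of negations (counting the antecedent side of each →), so it flips to ∀q.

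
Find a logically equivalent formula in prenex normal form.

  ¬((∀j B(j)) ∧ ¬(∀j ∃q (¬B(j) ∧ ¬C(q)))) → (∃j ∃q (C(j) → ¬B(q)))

Eliminate → and ↔ using ¬ and ∨.
  ¬¬((∀j B(j)) ∧ ¬(∀j ∃q (¬B(j) ∧ ¬C(q)))) ∨ (∃j ∃q (¬C(j) ∨ ¬B(q)))
Drive negations inward (¬∀x A ≡ ∃x ¬A, ¬∃x A ≡ ∀x ¬A, De Morgan for ∧/∨):
  (∀j B(j)) ∧ (∃j ∀q (B(j) ∨ C(q))) ∨ (∃j ∃q (¬C(j) ∨ ¬B(q)))
Give each quantifier a distinct variable: j↦t, j↦u, q↦r.
  (∀j B(j)) ∧ (∃t ∀q (B(t) ∨ C(q))) ∨ (∃u ∃r (¬C(u) ∨ ¬B(r)))
Finally move all quantifiers to the prefix:
  ∀j ∃t ∀q ∃u ∃r (B(j) ∧ (B(t) ∨ C(q)) ∨ ¬C(u) ∨ ¬B(r))

∀j ∃t ∀q ∃u ∃r (B(j) ∧ (B(t) ∨ C(q)) ∨ ¬C(u) ∨ ¬B(r))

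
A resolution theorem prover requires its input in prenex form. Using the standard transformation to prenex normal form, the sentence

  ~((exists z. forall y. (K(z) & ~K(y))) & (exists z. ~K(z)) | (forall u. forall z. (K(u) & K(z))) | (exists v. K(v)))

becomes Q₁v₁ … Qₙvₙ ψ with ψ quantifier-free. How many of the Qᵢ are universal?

3

Move each ¬ inward, flipping quantifiers it crosses:
  ((forall z. exists y. (~K(z) | K(y))) | (forall z. K(z))) & (exists u. exists z. (~K(u) | ~K(z))) & (forall v. ~K(v))
Standardize variables apart so no two quantifiers bind the same name: z↦b, z↦r.
  ((forall z. exists y. (~K(z) | K(y))) | (forall b. K(b))) & (exists u. exists r. (~K(u) | ~K(r))) & (forall v. ~K(v))
Pull the quantifiers to the front (each side's bound variable is not free in the other side):
  forall z. exists y. forall b. exists u. exists r. forall v. ((~K(z) | K(y) | K(b)) & (~K(u) | ~K(r)) & ~K(v))
The prefix is forall z exists y forall b exists u exists r forall v: 3 universal, 3 existential.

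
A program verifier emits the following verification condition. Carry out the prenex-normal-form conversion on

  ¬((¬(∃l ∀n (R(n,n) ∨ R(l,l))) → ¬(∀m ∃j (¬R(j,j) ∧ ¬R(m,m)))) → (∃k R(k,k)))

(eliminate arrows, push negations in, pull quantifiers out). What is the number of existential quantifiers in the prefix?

2

Rewrite implications/biconditionals: A → B as ¬A ∨ B.
  ¬(¬(¬¬(∃l ∀n (R(n,n) ∨ R(l,l))) ∨ ¬(∀m ∃j (¬R(j,j) ∧ ¬R(m,m)))) ∨ (∃k R(k,k)))
Drive negations inward (¬∀x A ≡ ∃x ¬A, ¬∃x A ≡ ∀x ¬A, De Morgan for ∧/∨):
  ((∃l ∀n (R(n,n) ∨ R(l,l))) ∨ (∃m ∀j (R(j,j) ∨ R(m,m)))) ∧ (∀k ¬R(k,k))
Extract every quantifier outward, since the variables are now distinct and don't occur free across branches:
  ∃l ∀n ∃m ∀j ∀k ((R(n,n) ∨ R(l,l) ∨ R(j,j) ∨ R(m,m)) ∧ ¬R(k,k))
The prefix is ∃l ∀n ∃m ∀j ∀k: 3 universal, 2 existential.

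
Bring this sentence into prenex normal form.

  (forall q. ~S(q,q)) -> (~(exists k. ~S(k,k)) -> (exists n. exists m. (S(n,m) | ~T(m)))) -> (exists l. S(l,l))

Eliminate → and ↔ using ¬ and ∨.
  ~(forall q. ~S(q,q)) | ~(~~(exists k. ~S(k,k)) | (exists n. exists m. (S(n,m) | ~T(m)))) | (exists l. S(l,l))
Drive negations inward (¬∀x A ≡ ∃x ¬A, ¬∃x A ≡ ∀x ¬A, De Morgan for ∧/∨):
  (exists q. S(q,q)) | (forall k. S(k,k)) & (forall n. forall m. (~S(n,m) & T(m))) | (exists l. S(l,l))
All bound variables are already distinct, so no renaming is needed.
Finally move all quantifiers to the prefix:
  exists q. forall k. forall n. forall m. exists l. (S(q,q) | S(k,k) & ~S(n,m) & T(m) | S(l,l))

exists q. forall k. forall n. forall m. exists l. (S(q,q) | S(k,k) & ~S(n,m) & T(m) | S(l,l))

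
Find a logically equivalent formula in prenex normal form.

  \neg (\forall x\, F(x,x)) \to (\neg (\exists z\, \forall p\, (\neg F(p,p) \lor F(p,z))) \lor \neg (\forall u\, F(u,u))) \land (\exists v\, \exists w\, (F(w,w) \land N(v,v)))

First replace A → B with ¬A ∨ B.
  \neg \neg (\forall x\, F(x,x)) \lor (\neg (\exists z\, \forall p\, (\neg F(p,p) \lor F(p,z))) \lor \neg (\forall u\, F(u,u))) \land (\exists v\, \exists w\, (F(w,w) \land N(v,v)))
Move each ¬ inward, flipping quantifiers it crosses:
  (\forall x\, F(x,x)) \lor ((\forall z\, \exists p\, (F(p,p) \land \neg F(p,z))) \lor (\exists u\, \neg F(u,u))) \land (\exists v\, \exists w\, (F(w,w) \land N(v,v)))
All bound variables are already distinct, so no renaming is needed.
Pull the quantifiers to the front (each side's bound variable is not free in the other side):
  \forall x\, \forall z\, \exists p\, \exists u\, \exists v\, \exists w\, (F(x,x) \lor (F(p,p) \land \neg F(p,z) \lor \neg F(u,u)) \land F(w,w) \land N(v,v))

\forall x\, \forall z\, \exists p\, \exists u\, \exists v\, \exists w\, (F(x,x) \lor (F(p,p) \land \neg F(p,z) \lor \neg F(u,u)) \land F(w,w) \land N(v,v))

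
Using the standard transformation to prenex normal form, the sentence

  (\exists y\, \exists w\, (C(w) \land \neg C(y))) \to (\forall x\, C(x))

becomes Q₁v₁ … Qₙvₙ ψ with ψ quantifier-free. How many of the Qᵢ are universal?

3

Rewrite implications/biconditionals: A → B as ¬A ∨ B.
  \neg (\exists y\, \exists w\, (C(w) \land \neg C(y))) \lor (\forall x\, C(x))
Push ¬ through the quantifiers and connectives to reach negation normal form:
  (\forall y\, \forall w\, (\neg C(w) \lor C(y))) \lor (\forall x\, C(x))
Finally move all quantifiers to the prefix:
  \forall y\, \forall w\, \forall x\, (\neg C(w) \lor C(y) \lor C(x))
The prefix is \forall y \forall w \forall x: 3 universal, 0 existential.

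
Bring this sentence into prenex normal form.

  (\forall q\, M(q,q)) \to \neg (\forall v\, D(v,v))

\exists q\, \exists v\, (\neg M(q,q) \lor \neg D(v,v))

Eliminate → and ↔ using ¬ and ∨.
  \neg (\forall q\, M(q,q)) \lor \neg (\forall v\, D(v,v))
Drive negations inward (¬∀x A ≡ ∃x ¬A, ¬∃x A ≡ ∀x ¬A, De Morgan for ∧/∨):
  (\exists q\, \neg M(q,q)) \lor (\exists v\, \neg D(v,v))
All bound variables are already distinct, so no renaming is needed.
Pull the quantifiers to the front (each side's bound variable is not free in the other side):
  \exists q\, \exists v\, (\neg M(q,q) \lor \neg D(v,v))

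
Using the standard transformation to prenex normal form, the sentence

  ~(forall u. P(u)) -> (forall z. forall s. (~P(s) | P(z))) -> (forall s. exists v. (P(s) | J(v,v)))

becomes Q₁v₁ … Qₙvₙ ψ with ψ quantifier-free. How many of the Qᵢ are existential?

3

Eliminate → and ↔ using ¬ and ∨.
  ~~(forall u. P(u)) | ~(forall z. forall s. (~P(s) | P(z))) | (forall s. exists v. (P(s) | J(v,v)))
Drive negations inward (¬∀x A ≡ ∃x ¬A, ¬∃x A ≡ ∀x ¬A, De Morgan for ∧/∨):
  (forall u. P(u)) | (exists z. exists s. (P(s) & ~P(z))) | (forall s. exists v. (P(s) | J(v,v)))
Rename bound variables to avoid capture: s↦a.
  (forall u. P(u)) | (exists z. exists s. (P(s) & ~P(z))) | (forall a. exists v. (P(a) | J(v,v)))
Pull the quantifiers to the front (each side's bound variable is not free in the other side):
  forall u. exists z. exists s. forall a. exists v. (P(u) | P(s) & ~P(z) | P(a) | J(v,v))
The prefix is forall u exists z exists s forall a exists v: 2 universal, 3 existential.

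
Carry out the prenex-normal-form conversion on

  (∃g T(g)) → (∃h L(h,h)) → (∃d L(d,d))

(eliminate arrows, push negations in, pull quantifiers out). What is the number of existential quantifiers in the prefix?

1

First replace A → B with ¬A ∨ B.
  ¬(∃g T(g)) ∨ ¬(∃h L(h,h)) ∨ (∃d L(d,d))
Drive negations inward (¬∀x A ≡ ∃x ¬A, ¬∃x A ≡ ∀x ¬A, De Morgan for ∧/∨):
  (∀g ¬T(g)) ∨ (∀h ¬L(h,h)) ∨ (∃d L(d,d))
All bound variables are already distinct, so no renaming is needed.
Finally move all quantifiers to the prefix:
  ∀g ∀h ∃d (¬T(g) ∨ ¬L(h,h) ∨ L(d,d))
The prefix is ∀g ∀h ∃d: 2 universal, 1 existential.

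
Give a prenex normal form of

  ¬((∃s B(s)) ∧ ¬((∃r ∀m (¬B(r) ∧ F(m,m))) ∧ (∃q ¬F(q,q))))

∀s ∃r ∀m ∃q (¬B(s) ∨ ¬B(r) ∧ F(m,m) ∧ ¬F(q,q))

Drive negations inward (¬∀x A ≡ ∃x ¬A, ¬∃x A ≡ ∀x ¬A, De Morgan for ∧/∨):
  (∀s ¬B(s)) ∨ (∃r ∀m (¬B(r) ∧ F(m,m))) ∧ (∃q ¬F(q,q))
Finally move all quantifiers to the prefix:
  ∀s ∃r ∀m ∃q (¬B(s) ∨ ¬B(r) ∧ F(m,m) ∧ ¬F(q,q))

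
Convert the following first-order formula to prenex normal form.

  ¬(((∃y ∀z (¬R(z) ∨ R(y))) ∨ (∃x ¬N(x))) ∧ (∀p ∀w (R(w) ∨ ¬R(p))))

Drive negations inward (¬∀x A ≡ ∃x ¬A, ¬∃x A ≡ ∀x ¬A, De Morgan for ∧/∨):
  (∀y ∃z (R(z) ∧ ¬R(y))) ∧ (∀x N(x)) ∨ (∃p ∃w (¬R(w) ∧ R(p)))
Pull the quantifiers to the front (each side's bound variable is not free in the other side):
  ∀y ∃z ∀x ∃p ∃w (R(z) ∧ ¬R(y) ∧ N(x) ∨ ¬R(w) ∧ R(p))

∀y ∃z ∀x ∃p ∃w (R(z) ∧ ¬R(y) ∧ N(x) ∨ ¬R(w) ∧ R(p))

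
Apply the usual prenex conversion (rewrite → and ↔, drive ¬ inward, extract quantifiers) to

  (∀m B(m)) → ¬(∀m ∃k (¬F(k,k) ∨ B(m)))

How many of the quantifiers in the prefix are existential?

Rewrite implications/biconditionals: A → B as ¬A ∨ B.
  ¬(∀m B(m)) ∨ ¬(∀m ∃k (¬F(k,k) ∨ B(m)))
Drive negations inward (¬∀x A ≡ ∃x ¬A, ¬∃x A ≡ ∀x ¬A, De Morgan for ∧/∨):
  (∃m ¬B(m)) ∨ (∃m ∀k (F(k,k) ∧ ¬B(m)))
Give each quantifier a distinct variable: m↦s.
  (∃m ¬B(m)) ∨ (∃s ∀k (F(k,k) ∧ ¬B(s)))
Pull the quantifiers to the front (each side's bound variable is not free in the other side):
  ∃m ∃s ∀k (¬B(m) ∨ F(k,k) ∧ ¬B(s))
The prefix is ∃m ∃s ∀k: 1 universal, 2 existential.

2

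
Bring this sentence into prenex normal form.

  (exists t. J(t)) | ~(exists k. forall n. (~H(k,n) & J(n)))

Drive negations inward (¬∀x A ≡ ∃x ¬A, ¬∃x A ≡ ∀x ¬A, De Morgan for ∧/∨):
  (exists t. J(t)) | (forall k. exists n. (H(k,n) | ~J(n)))
All bound variables are already distinct, so no renaming is needed.
Extract every quantifier outward, since the variables are now distinct and don't occur free across branches:
  exists t. forall k. exists n. (J(t) | H(k,n) | ~J(n))

exists t. forall k. exists n. (J(t) | H(k,n) | ~J(n))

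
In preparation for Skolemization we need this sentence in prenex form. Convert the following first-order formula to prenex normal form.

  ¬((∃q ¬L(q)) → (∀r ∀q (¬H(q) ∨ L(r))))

First replace A → B with ¬A ∨ B.
  ¬(¬(∃q ¬L(q)) ∨ (∀r ∀q (¬H(q) ∨ L(r))))
Move each ¬ inward, flipping quantifiers it crosses:
  (∃q ¬L(q)) ∧ (∃r ∃q (H(q) ∧ ¬L(r)))
Give each quantifier a distinct variable: q↦c.
  (∃q ¬L(q)) ∧ (∃r ∃c (H(c) ∧ ¬L(r)))
Pull the quantifiers to the front (each side's bound variable is not free in the other side):
  ∃q ∃r ∃c (¬L(q) ∧ H(c) ∧ ¬L(r))

∃q ∃r ∃c (¬L(q) ∧ H(c) ∧ ¬L(r))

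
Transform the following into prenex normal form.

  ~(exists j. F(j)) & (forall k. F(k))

Move each ¬ inward, flipping quantifiers it crosses:
  (forall j. ~F(j)) & (forall k. F(k))
All bound variables are already distinct, so no renaming is needed.
Finally move all quantifiers to the prefix:
  forall j. forall k. (~F(j) & F(k))

forall j. forall k. (~F(j) & F(k))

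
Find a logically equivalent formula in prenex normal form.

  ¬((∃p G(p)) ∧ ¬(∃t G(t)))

Push ¬ through the quantifiers and connectives to reach negation normal form:
  (∀p ¬G(p)) ∨ (∃t G(t))
All bound variables are already distinct, so no renaming is needed.
Extract every quantifier outward, since the variables are now distinct and don't occur free across branches:
  ∀p ∃t (¬G(p) ∨ G(t))

∀p ∃t (¬G(p) ∨ G(t))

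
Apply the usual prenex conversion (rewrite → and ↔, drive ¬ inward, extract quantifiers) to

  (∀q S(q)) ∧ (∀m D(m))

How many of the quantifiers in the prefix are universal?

2

All bound variables are already distinct, so no renaming is needed.
Extract every quantifier outward, since the variables are now distinct and don't occur free across branches:
  ∀q ∀m (S(q) ∧ D(m))
The prefix is ∀q ∀m: 2 universal, 0 existential.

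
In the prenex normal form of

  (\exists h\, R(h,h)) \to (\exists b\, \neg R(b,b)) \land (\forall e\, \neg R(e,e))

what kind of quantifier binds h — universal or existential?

universal

Rewrite implications/biconditionals: A → B as ¬A ∨ B.
  \neg (\exists h\, R(h,h)) \lor (\exists b\, \neg R(b,b)) \land (\forall e\, \neg R(e,e))
Push ¬ through the quantifiers and connectives to reach negation normal form:
  (\forall h\, \neg R(h,h)) \lor (\exists b\, \neg R(b,b)) \land (\forall e\, \neg R(e,e))
Pull the quantifiers to the front (each side's bound variable is not free in the other side):
  \forall h\, \exists b\, \forall e\, (\neg R(h,h) \lor \neg R(b,b) \land \neg R(e,e))
The quantifier \exists h sits under an odd number of negations (counting the antecedent side of each →), so it flips to \forall h.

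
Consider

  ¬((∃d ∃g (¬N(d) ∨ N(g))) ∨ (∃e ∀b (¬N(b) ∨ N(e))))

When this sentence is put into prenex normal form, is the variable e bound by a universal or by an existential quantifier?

Drive negations inward (¬∀x A ≡ ∃x ¬A, ¬∃x A ≡ ∀x ¬A, De Morgan for ∧/∨):
  (∀d ∀g (N(d) ∧ ¬N(g))) ∧ (∀e ∃b (N(b) ∧ ¬N(e)))
All bound variables are already distinct, so no renaming is needed.
Finally move all quantifiers to the prefix:
  ∀d ∀g ∀e ∃b (N(d) ∧ ¬N(g) ∧ N(b) ∧ ¬N(e))
The quantifier ∃e sits under an odd number of negations, so it flips to ∀e.

universal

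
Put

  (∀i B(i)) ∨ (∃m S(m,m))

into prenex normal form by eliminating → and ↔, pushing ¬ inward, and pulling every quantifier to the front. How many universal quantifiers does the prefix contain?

1

All bound variables are already distinct, so no renaming is needed.
Extract every quantifier outward, since the variables are now distinct and don't occur free across branches:
  ∀i ∃m (B(i) ∨ S(m,m))
The prefix is ∀i ∃m: 1 universal, 1 existential.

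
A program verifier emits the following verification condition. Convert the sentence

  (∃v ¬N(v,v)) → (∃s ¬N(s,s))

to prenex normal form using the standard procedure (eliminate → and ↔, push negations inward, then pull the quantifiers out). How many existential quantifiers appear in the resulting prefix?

1

Rewrite implications/biconditionals: A → B as ¬A ∨ B.
  ¬(∃v ¬N(v,v)) ∨ (∃s ¬N(s,s))
Drive negations inward (¬∀x A ≡ ∃x ¬A, ¬∃x A ≡ ∀x ¬A, De Morgan for ∧/∨):
  (∀v N(v,v)) ∨ (∃s ¬N(s,s))
All bound variables are already distinct, so no renaming is needed.
Extract every quantifier outward, since the variables are now distinct and don't occur free across branches:
  ∀v ∃s (N(v,v) ∨ ¬N(s,s))
The prefix is ∀v ∃s: 1 universal, 1 existential.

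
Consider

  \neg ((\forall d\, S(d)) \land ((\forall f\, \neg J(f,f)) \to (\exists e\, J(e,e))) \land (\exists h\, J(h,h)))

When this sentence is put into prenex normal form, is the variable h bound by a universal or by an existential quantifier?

First replace A → B with ¬A ∨ B.
  \neg ((\forall d\, S(d)) \land (\neg (\forall f\, \neg J(f,f)) \lor (\exists e\, J(e,e))) \land (\exists h\, J(h,h)))
Drive negations inward (¬∀x A ≡ ∃x ¬A, ¬∃x A ≡ ∀x ¬A, De Morgan for ∧/∨):
  (\exists d\, \neg S(d)) \lor (\forall f\, \neg J(f,f)) \land (\forall e\, \neg J(e,e)) \lor (\forall h\, \neg J(h,h))
All bound variables are already distinct, so no renaming is needed.
Finally move all quantifiers to the prefix:
  \exists d\, \forall f\, \forall e\, \forall h\, (\neg S(d) \lor \neg J(f,f) \land \neg J(e,e) \lor \neg J(h,h))
The quantifier \exists h sits under an odd number of negations (counting the antecedent side of each →), so it flips to \forall h.

universal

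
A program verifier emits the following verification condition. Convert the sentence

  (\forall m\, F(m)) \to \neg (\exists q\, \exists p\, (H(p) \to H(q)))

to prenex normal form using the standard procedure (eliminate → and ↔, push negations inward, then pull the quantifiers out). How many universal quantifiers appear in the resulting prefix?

Rewrite implications/biconditionals: A → B as ¬A ∨ B.
  \neg (\forall m\, F(m)) \lor \neg (\exists q\, \exists p\, (\neg H(p) \lor H(q)))
Push ¬ through the quantifiers and connectives to reach negation normal form:
  (\exists m\, \neg F(m)) \lor (\forall q\, \forall p\, (H(p) \land \neg H(q)))
All bound variables are already distinct, so no renaming is needed.
Finally move all quantifiers to the prefix:
  \exists m\, \forall q\, \forall p\, (\neg F(m) \lor H(p) \land \neg H(q))
The prefix is \exists m \forall q \forall p: 2 universal, 1 existential.

2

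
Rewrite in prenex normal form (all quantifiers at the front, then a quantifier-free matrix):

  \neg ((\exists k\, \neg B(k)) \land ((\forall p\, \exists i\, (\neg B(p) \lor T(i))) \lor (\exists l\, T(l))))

\forall k\, \exists p\, \forall i\, \forall l\, (B(k) \lor B(p) \land \neg T(i) \land \neg T(l))

Push ¬ through the quantifiers and connectives to reach negation normal form:
  (\forall k\, B(k)) \lor (\exists p\, \forall i\, (B(p) \land \neg T(i))) \land (\forall l\, \neg T(l))
All bound variables are already distinct, so no renaming is needed.
Pull the quantifiers to the front (each side's bound variable is not free in the other side):
  \forall k\, \exists p\, \forall i\, \forall l\, (B(k) \lor B(p) \land \neg T(i) \land \neg T(l))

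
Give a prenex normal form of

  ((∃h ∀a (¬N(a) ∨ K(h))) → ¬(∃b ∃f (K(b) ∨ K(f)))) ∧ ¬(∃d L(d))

∀h ∃a ∀b ∀f ∀d ((N(a) ∧ ¬K(h) ∨ ¬K(b) ∧ ¬K(f)) ∧ ¬L(d))

Eliminate → and ↔ using ¬ and ∨.
  (¬(∃h ∀a (¬N(a) ∨ K(h))) ∨ ¬(∃b ∃f (K(b) ∨ K(f)))) ∧ ¬(∃d L(d))
Move each ¬ inward, flipping quantifiers it crosses:
  ((∀h ∃a (N(a) ∧ ¬K(h))) ∨ (∀b ∀f (¬K(b) ∧ ¬K(f)))) ∧ (∀d ¬L(d))
Finally move all quantifiers to the prefix:
  ∀h ∃a ∀b ∀f ∀d ((N(a) ∧ ¬K(h) ∨ ¬K(b) ∧ ¬K(f)) ∧ ¬L(d))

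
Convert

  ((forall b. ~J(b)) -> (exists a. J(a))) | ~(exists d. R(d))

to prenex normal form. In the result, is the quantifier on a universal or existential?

Rewrite implications/biconditionals: A → B as ¬A ∨ B.
  ~(forall b. ~J(b)) | (exists a. J(a)) | ~(exists d. R(d))
Push ¬ through the quantifiers and connectives to reach negation normal form:
  (exists b. J(b)) | (exists a. J(a)) | (forall d. ~R(d))
All bound variables are already distinct, so no renaming is needed.
Extract every quantifier outward, since the variables are now distinct and don't occur free across branches:
  exists b. exists a. forall d. (J(b) | J(a) | ~R(d))
The quantifier exists a sits under an even number of negations (counting the antecedent side of each →), so it remains existential.

existential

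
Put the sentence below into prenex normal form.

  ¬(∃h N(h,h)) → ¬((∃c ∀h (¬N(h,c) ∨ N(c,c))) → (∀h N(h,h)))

∃h ∃c ∀y ∃v1 (N(h,h) ∨ (¬N(y,c) ∨ N(c,c)) ∧ ¬N(v1,v1))

Rewrite implications/biconditionals: A → B as ¬A ∨ B.
  ¬¬(∃h N(h,h)) ∨ ¬(¬(∃c ∀h (¬N(h,c) ∨ N(c,c))) ∨ (∀h N(h,h)))
Move each ¬ inward, flipping quantifiers it crosses:
  (∃h N(h,h)) ∨ (∃c ∀h (¬N(h,c) ∨ N(c,c))) ∧ (∃h ¬N(h,h))
Give each quantifier a distinct variable: h↦y, h↦v1.
  (∃h N(h,h)) ∨ (∃c ∀y (¬N(y,c) ∨ N(c,c))) ∧ (∃v1 ¬N(v1,v1))
Finally move all quantifiers to the prefix:
  ∃h ∃c ∀y ∃v1 (N(h,h) ∨ (¬N(y,c) ∨ N(c,c)) ∧ ¬N(v1,v1))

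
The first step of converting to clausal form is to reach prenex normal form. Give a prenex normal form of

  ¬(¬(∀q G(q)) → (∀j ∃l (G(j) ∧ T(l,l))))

Eliminate → and ↔ using ¬ and ∨.
  ¬(¬¬(∀q G(q)) ∨ (∀j ∃l (G(j) ∧ T(l,l))))
Drive negations inward (¬∀x A ≡ ∃x ¬A, ¬∃x A ≡ ∀x ¬A, De Morgan for ∧/∨):
  (∃q ¬G(q)) ∧ (∃j ∀l (¬G(j) ∨ ¬T(l,l)))
All bound variables are already distinct, so no renaming is needed.
Finally move all quantifiers to the prefix:
  ∃q ∃j ∀l (¬G(q) ∧ (¬G(j) ∨ ¬T(l,l)))

∃q ∃j ∀l (¬G(q) ∧ (¬G(j) ∨ ¬T(l,l)))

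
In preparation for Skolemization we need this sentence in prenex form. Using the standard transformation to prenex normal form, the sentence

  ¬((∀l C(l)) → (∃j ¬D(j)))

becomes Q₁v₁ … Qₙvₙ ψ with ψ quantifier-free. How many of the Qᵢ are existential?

First replace A → B with ¬A ∨ B.
  ¬(¬(∀l C(l)) ∨ (∃j ¬D(j)))
Move each ¬ inward, flipping quantifiers it crosses:
  (∀l C(l)) ∧ (∀j D(j))
Pull the quantifiers to the front (each side's bound variable is not free in the other side):
  ∀l ∀j (C(l) ∧ D(j))
The prefix is ∀l ∀j: 2 universal, 0 existential.

0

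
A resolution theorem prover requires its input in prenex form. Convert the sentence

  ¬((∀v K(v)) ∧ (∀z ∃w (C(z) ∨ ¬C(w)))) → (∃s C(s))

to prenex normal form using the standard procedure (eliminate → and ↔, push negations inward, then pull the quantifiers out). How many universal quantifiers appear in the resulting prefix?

Eliminate → and ↔ using ¬ and ∨.
  ¬¬((∀v K(v)) ∧ (∀z ∃w (C(z) ∨ ¬C(w)))) ∨ (∃s C(s))
Drive negations inward (¬∀x A ≡ ∃x ¬A, ¬∃x A ≡ ∀x ¬A, De Morgan for ∧/∨):
  (∀v K(v)) ∧ (∀z ∃w (C(z) ∨ ¬C(w))) ∨ (∃s C(s))
All bound variables are already distinct, so no renaming is needed.
Pull the quantifiers to the front (each side's bound variable is not free in the other side):
  ∀v ∀z ∃w ∃s (K(v) ∧ (C(z) ∨ ¬C(w)) ∨ C(s))
The prefix is ∀v ∀z ∃w ∃s: 2 universal, 2 existential.

2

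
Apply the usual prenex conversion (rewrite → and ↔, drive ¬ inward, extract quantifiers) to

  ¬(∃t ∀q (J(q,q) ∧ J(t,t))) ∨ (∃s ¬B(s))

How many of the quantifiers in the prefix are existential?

2

Move each ¬ inward, flipping quantifiers it crosses:
  (∀t ∃q (¬J(q,q) ∨ ¬J(t,t))) ∨ (∃s ¬B(s))
Finally move all quantifiers to the prefix:
  ∀t ∃q ∃s (¬J(q,q) ∨ ¬J(t,t) ∨ ¬B(s))
The prefix is ∀t ∃q ∃s: 1 universal, 2 existential.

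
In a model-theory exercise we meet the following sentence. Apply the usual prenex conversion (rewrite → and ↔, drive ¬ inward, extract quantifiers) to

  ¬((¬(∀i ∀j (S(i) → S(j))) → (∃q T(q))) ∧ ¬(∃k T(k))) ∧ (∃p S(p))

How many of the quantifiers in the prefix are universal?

1

Eliminate → and ↔ using ¬ and ∨.
  ¬((¬¬(∀i ∀j (¬S(i) ∨ S(j))) ∨ (∃q T(q))) ∧ ¬(∃k T(k))) ∧ (∃p S(p))
Move each ¬ inward, flipping quantifiers it crosses:
  ((∃i ∃j (S(i) ∧ ¬S(j))) ∧ (∀q ¬T(q)) ∨ (∃k T(k))) ∧ (∃p S(p))
All bound variables are already distinct, so no renaming is needed.
Finally move all quantifiers to the prefix:
  ∃i ∃j ∀q ∃k ∃p ((S(i) ∧ ¬S(j) ∧ ¬T(q) ∨ T(k)) ∧ S(p))
The prefix is ∃i ∃j ∀q ∃k ∃p: 1 universal, 4 existential.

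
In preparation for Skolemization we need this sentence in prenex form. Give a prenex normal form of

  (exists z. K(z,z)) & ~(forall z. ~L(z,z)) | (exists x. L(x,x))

exists z. exists z1. exists x. (K(z,z) & L(z1,z1) | L(x,x))

Push ¬ through the quantifiers and connectives to reach negation normal form:
  (exists z. K(z,z)) & (exists z. L(z,z)) | (exists x. L(x,x))
Rename bound variables to avoid capture: z↦z1.
  (exists z. K(z,z)) & (exists z1. L(z1,z1)) | (exists x. L(x,x))
Extract every quantifier outward, since the variables are now distinct and don't occur free across branches:
  exists z. exists z1. exists x. (K(z,z) & L(z1,z1) | L(x,x))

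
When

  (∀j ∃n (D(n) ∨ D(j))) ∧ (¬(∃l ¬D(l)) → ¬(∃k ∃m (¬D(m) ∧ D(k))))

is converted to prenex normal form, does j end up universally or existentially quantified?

universal

Eliminate → and ↔ using ¬ and ∨.
  (∀j ∃n (D(n) ∨ D(j))) ∧ (¬¬(∃l ¬D(l)) ∨ ¬(∃k ∃m (¬D(m) ∧ D(k))))
Drive negations inward (¬∀x A ≡ ∃x ¬A, ¬∃x A ≡ ∀x ¬A, De Morgan for ∧/∨):
  (∀j ∃n (D(n) ∨ D(j))) ∧ ((∃l ¬D(l)) ∨ (∀k ∀m (D(m) ∨ ¬D(k))))
All bound variables are already distinct, so no renaming is needed.
Extract every quantifier outward, since the variables are now distinct and don't occur free across branches:
  ∀j ∃n ∃l ∀k ∀m ((D(n) ∨ D(j)) ∧ (¬D(l) ∨ D(m) ∨ ¬D(k)))
The quantifier ∀j sits under an even number of negations (counting the antecedent side of each →), so it remains universal.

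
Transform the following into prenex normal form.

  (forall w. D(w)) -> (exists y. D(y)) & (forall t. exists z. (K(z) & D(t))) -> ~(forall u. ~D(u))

Eliminate → and ↔ using ¬ and ∨.
  ~(forall w. D(w)) | ~((exists y. D(y)) & (forall t. exists z. (K(z) & D(t)))) | ~(forall u. ~D(u))
Push ¬ through the quantifiers and connectives to reach negation normal form:
  (exists w. ~D(w)) | (forall y. ~D(y)) | (exists t. forall z. (~K(z) | ~D(t))) | (exists u. D(u))
Extract every quantifier outward, since the variables are now distinct and don't occur free across branches:
  exists w. forall y. exists t. forall z. exists u. (~D(w) | ~D(y) | ~K(z) | ~D(t) | D(u))

exists w. forall y. exists t. forall z. exists u. (~D(w) | ~D(y) | ~K(z) | ~D(t) | D(u))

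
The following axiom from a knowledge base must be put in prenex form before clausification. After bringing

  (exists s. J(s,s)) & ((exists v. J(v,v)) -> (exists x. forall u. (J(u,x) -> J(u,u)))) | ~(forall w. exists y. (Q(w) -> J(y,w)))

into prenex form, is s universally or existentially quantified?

existential

Rewrite implications/biconditionals: A → B as ¬A ∨ B.
  (exists s. J(s,s)) & (~(exists v. J(v,v)) | (exists x. forall u. (~J(u,x) | J(u,u)))) | ~(forall w. exists y. (~Q(w) | J(y,w)))
Push ¬ through the quantifiers and connectives to reach negation normal form:
  (exists s. J(s,s)) & ((forall v. ~J(v,v)) | (exists x. forall u. (~J(u,x) | J(u,u)))) | (exists w. forall y. (Q(w) & ~J(y,w)))
Extract every quantifier outward, since the variables are now distinct and don't occur free across branches:
  exists s. forall v. exists x. forall u. exists w. forall y. (J(s,s) & (~J(v,v) | ~J(u,x) | J(u,u)) | Q(w) & ~J(y,w))
The quantifier exists s sits under an even number of negations (counting the antecedent side of each →), so it remains existential.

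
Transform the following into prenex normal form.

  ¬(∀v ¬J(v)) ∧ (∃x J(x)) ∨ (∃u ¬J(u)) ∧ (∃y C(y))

Move each ¬ inward, flipping quantifiers it crosses:
  (∃v J(v)) ∧ (∃x J(x)) ∨ (∃u ¬J(u)) ∧ (∃y C(y))
All bound variables are already distinct, so no renaming is needed.
Pull the quantifiers to the front (each side's bound variable is not free in the other side):
  ∃v ∃x ∃u ∃y (J(v) ∧ J(x) ∨ ¬J(u) ∧ C(y))

∃v ∃x ∃u ∃y (J(v) ∧ J(x) ∨ ¬J(u) ∧ C(y))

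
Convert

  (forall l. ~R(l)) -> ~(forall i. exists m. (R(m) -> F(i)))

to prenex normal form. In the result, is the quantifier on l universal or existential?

Eliminate → and ↔ using ¬ and ∨.
  ~(forall l. ~R(l)) | ~(forall i. exists m. (~R(m) | F(i)))
Push ¬ through the quantifiers and connectives to reach negation normal form:
  (exists l. R(l)) | (exists i. forall m. (R(m) & ~F(i)))
All bound variables are already distinct, so no renaming is needed.
Finally move all quantifiers to the prefix:
  exists l. exists i. forall m. (R(l) | R(m) & ~F(i))
The quantifier forall l sits under an odd number of negations (counting the antecedent side of each →), so it flips to exists l.

existential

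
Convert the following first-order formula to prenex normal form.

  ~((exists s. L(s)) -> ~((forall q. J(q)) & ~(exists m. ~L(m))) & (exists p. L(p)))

exists s. forall q. forall m. forall p. (L(s) & (J(q) & L(m) | ~L(p)))

Rewrite implications/biconditionals: A → B as ¬A ∨ B.
  ~(~(exists s. L(s)) | ~((forall q. J(q)) & ~(exists m. ~L(m))) & (exists p. L(p)))
Push ¬ through the quantifiers and connectives to reach negation normal form:
  (exists s. L(s)) & ((forall q. J(q)) & (forall m. L(m)) | (forall p. ~L(p)))
Finally move all quantifiers to the prefix:
  exists s. forall q. forall m. forall p. (L(s) & (J(q) & L(m) | ~L(p)))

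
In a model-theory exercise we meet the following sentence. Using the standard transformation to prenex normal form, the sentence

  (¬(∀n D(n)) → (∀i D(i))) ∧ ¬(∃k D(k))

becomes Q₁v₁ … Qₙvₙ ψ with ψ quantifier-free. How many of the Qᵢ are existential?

First replace A → B with ¬A ∨ B.
  (¬¬(∀n D(n)) ∨ (∀i D(i))) ∧ ¬(∃k D(k))
Move each ¬ inward, flipping quantifiers it crosses:
  ((∀n D(n)) ∨ (∀i D(i))) ∧ (∀k ¬D(k))
All bound variables are already distinct, so no renaming is needed.
Extract every quantifier outward, since the variables are now distinct and don't occur free across branches:
  ∀n ∀i ∀k ((D(n) ∨ D(i)) ∧ ¬D(k))
The prefix is ∀n ∀i ∀k: 3 universal, 0 existential.

0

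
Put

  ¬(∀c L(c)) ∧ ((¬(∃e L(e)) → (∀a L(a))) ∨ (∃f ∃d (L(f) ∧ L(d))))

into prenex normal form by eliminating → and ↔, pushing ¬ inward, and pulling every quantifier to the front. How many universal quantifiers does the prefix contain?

Rewrite implications/biconditionals: A → B as ¬A ∨ B.
  ¬(∀c L(c)) ∧ (¬¬(∃e L(e)) ∨ (∀a L(a)) ∨ (∃f ∃d (L(f) ∧ L(d))))
Push ¬ through the quantifiers and connectives to reach negation normal form:
  (∃c ¬L(c)) ∧ ((∃e L(e)) ∨ (∀a L(a)) ∨ (∃f ∃d (L(f) ∧ L(d))))
All bound variables are already distinct, so no renaming is needed.
Pull the quantifiers to the front (each side's bound variable is not free in the other side):
  ∃c ∃e ∀a ∃f ∃d (¬L(c) ∧ (L(e) ∨ L(a) ∨ L(f) ∧ L(d)))
The prefix is ∃c ∃e ∀a ∃f ∃d: 1 universal, 4 existential.

1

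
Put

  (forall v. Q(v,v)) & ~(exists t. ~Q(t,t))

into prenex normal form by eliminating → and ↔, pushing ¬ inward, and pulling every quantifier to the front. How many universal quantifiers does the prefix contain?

Drive negations inward (¬∀x A ≡ ∃x ¬A, ¬∃x A ≡ ∀x ¬A, De Morgan for ∧/∨):
  (forall v. Q(v,v)) & (forall t. Q(t,t))
All bound variables are already distinct, so no renaming is needed.
Pull the quantifiers to the front (each side's bound variable is not free in the other side):
  forall v. forall t. (Q(v,v) & Q(t,t))
The prefix is forall v forall t: 2 universal, 0 existential.

2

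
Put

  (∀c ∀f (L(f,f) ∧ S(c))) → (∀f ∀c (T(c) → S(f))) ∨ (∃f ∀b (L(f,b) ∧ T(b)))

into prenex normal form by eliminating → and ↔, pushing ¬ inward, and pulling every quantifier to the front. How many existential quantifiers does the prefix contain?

Rewrite implications/biconditionals: A → B as ¬A ∨ B.
  ¬(∀c ∀f (L(f,f) ∧ S(c))) ∨ (∀f ∀c (¬T(c) ∨ S(f))) ∨ (∃f ∀b (L(f,b) ∧ T(b)))
Push ¬ through the quantifiers and connectives to reach negation normal form:
  (∃c ∃f (¬L(f,f) ∨ ¬S(c))) ∨ (∀f ∀c (¬T(c) ∨ S(f))) ∨ (∃f ∀b (L(f,b) ∧ T(b)))
Give each quantifier a distinct variable: f↦a, c↦z, f↦p.
  (∃c ∃f (¬L(f,f) ∨ ¬S(c))) ∨ (∀a ∀z (¬T(z) ∨ S(a))) ∨ (∃p ∀b (L(p,b) ∧ T(b)))
Extract every quantifier outward, since the variables are now distinct and don't occur free across branches:
  ∃c ∃f ∀a ∀z ∃p ∀b (¬L(f,f) ∨ ¬S(c) ∨ ¬T(z) ∨ S(a) ∨ L(p,b) ∧ T(b))
The prefix is ∃c ∃f ∀a ∀z ∃p ∀b: 3 universal, 3 existential.

3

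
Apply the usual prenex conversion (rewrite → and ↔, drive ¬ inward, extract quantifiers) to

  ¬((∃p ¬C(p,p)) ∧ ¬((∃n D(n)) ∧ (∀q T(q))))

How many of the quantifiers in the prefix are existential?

Move each ¬ inward, flipping quantifiers it crosses:
  (∀p C(p,p)) ∨ (∃n D(n)) ∧ (∀q T(q))
All bound variables are already distinct, so no renaming is needed.
Finally move all quantifiers to the prefix:
  ∀p ∃n ∀q (C(p,p) ∨ D(n) ∧ T(q))
The prefix is ∀p ∃n ∀q: 2 universal, 1 existential.

1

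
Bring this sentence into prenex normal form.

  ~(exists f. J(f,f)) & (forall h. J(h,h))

forall f. forall h. (~J(f,f) & J(h,h))

Move each ¬ inward, flipping quantifiers it crosses:
  (forall f. ~J(f,f)) & (forall h. J(h,h))
All bound variables are already distinct, so no renaming is needed.
Finally move all quantifiers to the prefix:
  forall f. forall h. (~J(f,f) & J(h,h))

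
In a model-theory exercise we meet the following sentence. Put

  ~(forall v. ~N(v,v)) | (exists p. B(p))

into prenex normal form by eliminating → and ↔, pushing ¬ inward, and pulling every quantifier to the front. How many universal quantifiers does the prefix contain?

0

Push ¬ through the quantifiers and connectives to reach negation normal form:
  (exists v. N(v,v)) | (exists p. B(p))
Finally move all quantifiers to the prefix:
  exists v. exists p. (N(v,v) | B(p))
The prefix is exists v exists p: 0 universal, 2 existential.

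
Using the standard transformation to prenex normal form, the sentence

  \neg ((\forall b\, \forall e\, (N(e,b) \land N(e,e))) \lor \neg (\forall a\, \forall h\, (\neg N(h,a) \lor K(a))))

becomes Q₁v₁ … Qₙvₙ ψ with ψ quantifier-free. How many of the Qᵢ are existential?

2

Drive negations inward (¬∀x A ≡ ∃x ¬A, ¬∃x A ≡ ∀x ¬A, De Morgan for ∧/∨):
  (\exists b\, \exists e\, (\neg N(e,b) \lor \neg N(e,e))) \land (\forall a\, \forall h\, (\neg N(h,a) \lor K(a)))
Pull the quantifiers to the front (each side's bound variable is not free in the other side):
  \exists b\, \exists e\, \forall a\, \forall h\, ((\neg N(e,b) \lor \neg N(e,e)) \land (\neg N(h,a) \lor K(a)))
The prefix is \exists b \exists e \forall a \forall h: 2 universal, 2 existential.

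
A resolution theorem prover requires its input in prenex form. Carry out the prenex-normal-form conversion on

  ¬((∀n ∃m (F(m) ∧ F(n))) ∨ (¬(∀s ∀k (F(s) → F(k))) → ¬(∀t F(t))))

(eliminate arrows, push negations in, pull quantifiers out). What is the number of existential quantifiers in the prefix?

3

Eliminate → and ↔ using ¬ and ∨.
  ¬((∀n ∃m (F(m) ∧ F(n))) ∨ ¬¬(∀s ∀k (¬F(s) ∨ F(k))) ∨ ¬(∀t F(t)))
Drive negations inward (¬∀x A ≡ ∃x ¬A, ¬∃x A ≡ ∀x ¬A, De Morgan for ∧/∨):
  (∃n ∀m (¬F(m) ∨ ¬F(n))) ∧ (∃s ∃k (F(s) ∧ ¬F(k))) ∧ (∀t F(t))
Finally move all quantifiers to the prefix:
  ∃n ∀m ∃s ∃k ∀t ((¬F(m) ∨ ¬F(n)) ∧ F(s) ∧ ¬F(k) ∧ F(t))
The prefix is ∃n ∀m ∃s ∃k ∀t: 2 universal, 3 existential.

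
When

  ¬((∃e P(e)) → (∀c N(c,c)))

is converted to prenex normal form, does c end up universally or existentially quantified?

existential

First replace A → B with ¬A ∨ B.
  ¬(¬(∃e P(e)) ∨ (∀c N(c,c)))
Drive negations inward (¬∀x A ≡ ∃x ¬A, ¬∃x A ≡ ∀x ¬A, De Morgan for ∧/∨):
  (∃e P(e)) ∧ (∃c ¬N(c,c))
All bound variables are already distinct, so no renaming is needed.
Extract every quantifier outward, since the variables are now distinct and don't occur free across branches:
  ∃e ∃c (P(e) ∧ ¬N(c,c))
The quantifier ∀c sits under an odd number of negations (counting the antecedent side of each →), so it flips to ∃c.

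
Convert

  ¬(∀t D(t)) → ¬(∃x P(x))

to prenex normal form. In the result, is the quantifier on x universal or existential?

Rewrite implications/biconditionals: A → B as ¬A ∨ B.
  ¬¬(∀t D(t)) ∨ ¬(∃x P(x))
Drive negations inward (¬∀x A ≡ ∃x ¬A, ¬∃x A ≡ ∀x ¬A, De Morgan for ∧/∨):
  (∀t D(t)) ∨ (∀x ¬P(x))
All bound variables are already distinct, so no renaming is needed.
Finally move all quantifiers to the prefix:
  ∀t ∀x (D(t) ∨ ¬P(x))
The quantifier ∃x sits under an odd number of negations (counting the antecedent side of each →), so it flips to ∀x.

universal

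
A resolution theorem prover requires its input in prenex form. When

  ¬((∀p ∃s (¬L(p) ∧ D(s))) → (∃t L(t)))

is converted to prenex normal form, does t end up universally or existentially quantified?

Rewrite implications/biconditionals: A → B as ¬A ∨ B.
  ¬(¬(∀p ∃s (¬L(p) ∧ D(s))) ∨ (∃t L(t)))
Drive negations inward (¬∀x A ≡ ∃x ¬A, ¬∃x A ≡ ∀x ¬A, De Morgan for ∧/∨):
  (∀p ∃s (¬L(p) ∧ D(s))) ∧ (∀t ¬L(t))
All bound variables are already distinct, so no renaming is needed.
Extract every quantifier outward, since the variables are now distinct and don't occur free across branches:
  ∀p ∃s ∀t (¬L(p) ∧ D(s) ∧ ¬L(t))
The quantifier ∃t sits under an odd number of negations (counting the antecedent side of each →), so it flips to ∀t.

universal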